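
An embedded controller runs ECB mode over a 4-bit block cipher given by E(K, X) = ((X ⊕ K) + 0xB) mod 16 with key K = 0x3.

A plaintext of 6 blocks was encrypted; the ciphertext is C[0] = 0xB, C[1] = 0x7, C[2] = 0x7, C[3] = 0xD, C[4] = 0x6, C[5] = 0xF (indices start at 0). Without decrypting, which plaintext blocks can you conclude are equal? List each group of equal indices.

ECB encrypts each block independently with the same key, so equal ciphertext blocks imply equal plaintext blocks.
C[1] = C[2] = 0x7, so P[1] = P[2].

P[1] = P[2]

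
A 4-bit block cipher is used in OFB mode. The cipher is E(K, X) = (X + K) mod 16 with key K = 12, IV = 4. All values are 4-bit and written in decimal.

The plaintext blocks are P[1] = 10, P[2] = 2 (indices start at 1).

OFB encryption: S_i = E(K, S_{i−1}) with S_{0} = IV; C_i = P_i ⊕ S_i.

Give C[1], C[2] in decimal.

C[1]: S = E(K, 4) = 0; 10 ⊕ 0 = 10.
C[2]: S = E(K, 0) = 12; 2 ⊕ 12 = 14.

C[1] = 10, C[2] = 14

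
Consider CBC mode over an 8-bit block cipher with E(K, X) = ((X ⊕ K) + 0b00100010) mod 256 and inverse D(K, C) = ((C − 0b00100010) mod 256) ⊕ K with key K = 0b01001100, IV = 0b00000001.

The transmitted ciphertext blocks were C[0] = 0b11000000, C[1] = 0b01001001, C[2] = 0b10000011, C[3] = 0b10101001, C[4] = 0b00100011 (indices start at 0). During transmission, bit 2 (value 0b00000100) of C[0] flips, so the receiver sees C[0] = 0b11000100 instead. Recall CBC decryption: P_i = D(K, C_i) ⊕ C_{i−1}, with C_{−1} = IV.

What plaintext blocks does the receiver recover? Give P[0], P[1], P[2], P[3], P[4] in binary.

P[0] = 0b11101111, P[1] = 0b10101111, P[2] = 0b01100100, P[3] = 0b01001000, P[4] = 0b11100100

Only C[0] changed, to 0b11000100. In CBC, a change in C_i garbles P_i and flips the same bit in P_{i+1}. Decrypting the received ciphertext:
P[0]: D(K, 0b11000100) = 0b11101110; 0b11101110 ⊕ 0b00000001 = 0b11101111.
P[1]: D(K, 0b01001001) = 0b01101011; 0b01101011 ⊕ 0b11000100 = 0b10101111.
P[2]: D(K, 0b10000011) = 0b00101101; 0b00101101 ⊕ 0b01001001 = 0b01100100.
P[3]: D(K, 0b10101001) = 0b11001011; 0b11001011 ⊕ 0b10000011 = 0b01001000.
P[4]: D(K, 0b00100011) = 0b01001101; 0b01001101 ⊕ 0b10101001 = 0b11100100.
Blocks that differ from the original plaintext: P[0], P[1].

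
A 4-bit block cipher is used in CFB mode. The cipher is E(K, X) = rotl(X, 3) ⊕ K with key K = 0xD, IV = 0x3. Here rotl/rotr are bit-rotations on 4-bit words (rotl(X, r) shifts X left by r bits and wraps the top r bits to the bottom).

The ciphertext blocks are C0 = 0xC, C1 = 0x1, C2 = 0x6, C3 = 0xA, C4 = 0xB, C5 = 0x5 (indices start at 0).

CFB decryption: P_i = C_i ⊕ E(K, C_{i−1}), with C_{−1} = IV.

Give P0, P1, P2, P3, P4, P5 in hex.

P0: E(K, 0x3) = 0x4; 0xC ⊕ 0x4 = 0x8.
P1: E(K, 0xC) = 0xB; 0x1 ⊕ 0xB = 0xA.
P2: E(K, 0x1) = 0x5; 0x6 ⊕ 0x5 = 0x3.
P3: E(K, 0x6) = 0xE; 0xA ⊕ 0xE = 0x4.
P4: E(K, 0xA) = 0x8; 0xB ⊕ 0x8 = 0x3.
P5: E(K, 0xB) = 0x0; 0x5 ⊕ 0x0 = 0x5.

P0 = 0x8, P1 = 0xA, P2 = 0x3, P3 = 0x4, P4 = 0x3, P5 = 0x5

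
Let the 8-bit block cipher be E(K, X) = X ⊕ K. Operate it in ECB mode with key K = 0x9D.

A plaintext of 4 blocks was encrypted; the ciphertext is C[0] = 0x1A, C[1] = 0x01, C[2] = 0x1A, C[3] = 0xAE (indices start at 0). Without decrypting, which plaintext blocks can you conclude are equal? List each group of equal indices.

P[0] = P[2]

ECB encrypts each block independently with the same key, so equal ciphertext blocks imply equal plaintext blocks.
C[0] = C[2] = 0x1A, so P[0] = P[2].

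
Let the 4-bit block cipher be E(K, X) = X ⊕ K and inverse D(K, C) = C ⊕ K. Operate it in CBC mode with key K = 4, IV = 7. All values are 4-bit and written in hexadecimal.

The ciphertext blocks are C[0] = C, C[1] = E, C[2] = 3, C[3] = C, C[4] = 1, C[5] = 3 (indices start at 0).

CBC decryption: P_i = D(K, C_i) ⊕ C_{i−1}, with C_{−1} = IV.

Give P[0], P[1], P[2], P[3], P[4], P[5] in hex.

P[0]: D(K, C) = 8; 8 ⊕ 7 = F.
P[1]: D(K, E) = A; A ⊕ C = 6.
P[2]: D(K, 3) = 7; 7 ⊕ E = 9.
P[3]: D(K, C) = 8; 8 ⊕ 3 = B.
P[4]: D(K, 1) = 5; 5 ⊕ C = 9.
P[5]: D(K, 3) = 7; 7 ⊕ 1 = 6.

P[0] = F, P[1] = 6, P[2] = 9, P[3] = B, P[4] = 9, P[5] = 6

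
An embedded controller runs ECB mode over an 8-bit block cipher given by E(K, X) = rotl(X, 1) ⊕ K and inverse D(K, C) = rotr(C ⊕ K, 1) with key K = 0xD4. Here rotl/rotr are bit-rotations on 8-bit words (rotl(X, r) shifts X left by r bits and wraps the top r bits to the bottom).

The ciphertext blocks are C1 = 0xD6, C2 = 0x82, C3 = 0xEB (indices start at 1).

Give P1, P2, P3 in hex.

ECB decryption: P_i = D(K, C_i).
P1: D(K, 0xD6) = 0x01.
P2: D(K, 0x82) = 0x2B.
P3: D(K, 0xEB) = 0x9F.

P1 = 0x01, P2 = 0x2B, P3 = 0x9F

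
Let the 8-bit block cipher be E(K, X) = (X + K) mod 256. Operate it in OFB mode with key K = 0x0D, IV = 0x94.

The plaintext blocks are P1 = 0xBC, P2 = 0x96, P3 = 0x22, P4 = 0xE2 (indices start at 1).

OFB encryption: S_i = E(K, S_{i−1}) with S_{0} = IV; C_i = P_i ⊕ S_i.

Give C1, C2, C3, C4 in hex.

C1 = 0x1D, C2 = 0x38, C3 = 0x99, C4 = 0x2A

C1: S = E(K, 0x94) = 0xA1; 0xBC ⊕ 0xA1 = 0x1D.
C2: S = E(K, 0xA1) = 0xAE; 0x96 ⊕ 0xAE = 0x38.
C3: S = E(K, 0xAE) = 0xBB; 0x22 ⊕ 0xBB = 0x99.
C4: S = E(K, 0xBB) = 0xC8; 0xE2 ⊕ 0xC8 = 0x2A.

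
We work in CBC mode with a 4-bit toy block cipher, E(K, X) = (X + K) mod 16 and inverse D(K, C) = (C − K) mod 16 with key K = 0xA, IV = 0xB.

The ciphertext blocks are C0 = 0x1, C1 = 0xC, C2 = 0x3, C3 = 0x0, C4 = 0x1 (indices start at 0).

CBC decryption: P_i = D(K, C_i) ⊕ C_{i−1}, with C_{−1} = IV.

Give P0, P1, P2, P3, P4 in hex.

P0 = 0xC, P1 = 0x3, P2 = 0x5, P3 = 0x5, P4 = 0x7

P0: D(K, 0x1) = 0x7; 0x7 ⊕ 0xB = 0xC.
P1: D(K, 0xC) = 0x2; 0x2 ⊕ 0x1 = 0x3.
P2: D(K, 0x3) = 0x9; 0x9 ⊕ 0xC = 0x5.
P3: D(K, 0x0) = 0x6; 0x6 ⊕ 0x3 = 0x5.
P4: D(K, 0x1) = 0x7; 0x7 ⊕ 0x0 = 0x7.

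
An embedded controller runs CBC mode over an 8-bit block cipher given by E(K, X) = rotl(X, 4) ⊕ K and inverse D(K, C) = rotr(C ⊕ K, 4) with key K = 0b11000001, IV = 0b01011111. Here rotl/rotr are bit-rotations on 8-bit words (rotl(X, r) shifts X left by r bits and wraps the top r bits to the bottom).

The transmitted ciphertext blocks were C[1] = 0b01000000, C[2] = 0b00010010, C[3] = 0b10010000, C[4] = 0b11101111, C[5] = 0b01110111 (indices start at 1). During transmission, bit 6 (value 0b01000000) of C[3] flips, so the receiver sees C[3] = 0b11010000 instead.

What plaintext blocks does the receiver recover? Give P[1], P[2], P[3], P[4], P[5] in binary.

CBC decryption: P_i = D(K, C_i) ⊕ C_{i−1}, with C_{0} = IV.
Only C[3] changed, to 0b11010000. In CBC, a change in C_i garbles P_i and flips the same bit in P_{i+1}. Decrypting the received ciphertext:
P[1]: D(K, 0b01000000) = 0b00011000; 0b00011000 ⊕ 0b01011111 = 0b01000111.
P[2]: D(K, 0b00010010) = 0b00111101; 0b00111101 ⊕ 0b01000000 = 0b01111101.
P[3]: D(K, 0b11010000) = 0b00010001; 0b00010001 ⊕ 0b00010010 = 0b00000011.
P[4]: D(K, 0b11101111) = 0b11100010; 0b11100010 ⊕ 0b11010000 = 0b00110010.
P[5]: D(K, 0b01110111) = 0b01101011; 0b01101011 ⊕ 0b11101111 = 0b10000100.
Blocks that differ from the original plaintext: P[3], P[4].

P[1] = 0b01000111, P[2] = 0b01111101, P[3] = 0b00000011, P[4] = 0b00110010, P[5] = 0b10000100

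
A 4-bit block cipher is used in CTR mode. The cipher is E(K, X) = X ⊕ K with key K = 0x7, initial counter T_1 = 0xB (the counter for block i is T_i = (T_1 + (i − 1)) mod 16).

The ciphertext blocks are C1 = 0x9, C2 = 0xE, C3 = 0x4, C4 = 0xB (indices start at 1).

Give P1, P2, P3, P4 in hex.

CTR decryption: S_i = E(K, T_i) where T_i is the counter for block i; P_i = C_i ⊕ S_i.
P1: T = 0xB, S = E(K, T) = 0xC; 0x9 ⊕ 0xC = 0x5.
P2: T = 0xC, S = E(K, T) = 0xB; 0xE ⊕ 0xB = 0x5.
P3: T = 0xD, S = E(K, T) = 0xA; 0x4 ⊕ 0xA = 0xE.
P4: T = 0xE, S = E(K, T) = 0x9; 0xB ⊕ 0x9 = 0x2.

P1 = 0x5, P2 = 0x5, P3 = 0xE, P4 = 0x2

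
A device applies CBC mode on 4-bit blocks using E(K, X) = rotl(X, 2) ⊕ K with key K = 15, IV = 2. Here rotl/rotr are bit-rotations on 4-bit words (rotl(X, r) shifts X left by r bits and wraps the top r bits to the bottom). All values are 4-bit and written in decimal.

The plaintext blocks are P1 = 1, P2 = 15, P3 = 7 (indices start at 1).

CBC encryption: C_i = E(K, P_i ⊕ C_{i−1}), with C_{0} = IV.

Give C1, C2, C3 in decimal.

C1 = 3, C2 = 12, C3 = 1

C1: P1 ⊕ 2 = 3; E(K, 3) = 3.
C2: P2 ⊕ 3 = 12; E(K, 12) = 12.
C3: P3 ⊕ 12 = 11; E(K, 11) = 1.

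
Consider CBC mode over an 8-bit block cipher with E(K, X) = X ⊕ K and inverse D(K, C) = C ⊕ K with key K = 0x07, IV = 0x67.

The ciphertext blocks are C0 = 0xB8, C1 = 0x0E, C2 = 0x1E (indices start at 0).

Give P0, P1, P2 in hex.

P0 = 0xD8, P1 = 0xB1, P2 = 0x17

CBC decryption: P_i = D(K, C_i) ⊕ C_{i−1}, with C_{−1} = IV.
P0: D(K, 0xB8) = 0xBF; 0xBF ⊕ 0x67 = 0xD8.
P1: D(K, 0x0E) = 0x09; 0x09 ⊕ 0xB8 = 0xB1.
P2: D(K, 0x1E) = 0x19; 0x19 ⊕ 0x0E = 0x17.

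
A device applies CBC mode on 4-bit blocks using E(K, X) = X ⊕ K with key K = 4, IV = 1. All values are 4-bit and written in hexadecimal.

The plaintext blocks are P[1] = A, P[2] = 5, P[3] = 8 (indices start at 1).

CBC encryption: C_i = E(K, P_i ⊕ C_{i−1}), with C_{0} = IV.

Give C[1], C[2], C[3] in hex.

C[1]: P[1] ⊕ 1 = B; E(K, B) = F.
C[2]: P[2] ⊕ F = A; E(K, A) = E.
C[3]: P[3] ⊕ E = 6; E(K, 6) = 2.

C[1] = F, C[2] = E, C[3] = 2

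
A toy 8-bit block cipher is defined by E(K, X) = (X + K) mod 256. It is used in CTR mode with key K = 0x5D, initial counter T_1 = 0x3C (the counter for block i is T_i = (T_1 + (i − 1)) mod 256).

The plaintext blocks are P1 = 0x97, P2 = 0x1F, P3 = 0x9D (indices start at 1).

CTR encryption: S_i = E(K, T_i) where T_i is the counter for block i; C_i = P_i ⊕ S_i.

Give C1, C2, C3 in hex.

C1 = 0x0E, C2 = 0x85, C3 = 0x06

C1: T = 0x3C, S = E(K, T) = 0x99; 0x97 ⊕ 0x99 = 0x0E.
C2: T = 0x3D, S = E(K, T) = 0x9A; 0x1F ⊕ 0x9A = 0x85.
C3: T = 0x3E, S = E(K, T) = 0x9B; 0x9D ⊕ 0x9B = 0x06.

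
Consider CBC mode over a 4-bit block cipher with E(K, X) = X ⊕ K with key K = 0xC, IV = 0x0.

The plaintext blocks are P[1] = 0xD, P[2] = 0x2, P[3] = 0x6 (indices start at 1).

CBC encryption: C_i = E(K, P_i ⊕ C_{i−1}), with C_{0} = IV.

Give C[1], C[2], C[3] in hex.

C[1] = 0x1, C[2] = 0xF, C[3] = 0x5

C[1]: P[1] ⊕ 0x0 = 0xD; E(K, 0xD) = 0x1.
C[2]: P[2] ⊕ 0x1 = 0x3; E(K, 0x3) = 0xF.
C[3]: P[3] ⊕ 0xF = 0x9; E(K, 0x9) = 0x5.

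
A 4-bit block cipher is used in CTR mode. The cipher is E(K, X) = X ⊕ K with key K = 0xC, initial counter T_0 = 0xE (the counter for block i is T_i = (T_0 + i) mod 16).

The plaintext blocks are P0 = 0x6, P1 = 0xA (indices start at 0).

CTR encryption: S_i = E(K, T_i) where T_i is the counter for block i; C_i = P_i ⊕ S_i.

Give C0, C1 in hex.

C0: T = 0xE, S = E(K, T) = 0x2; 0x6 ⊕ 0x2 = 0x4.
C1: T = 0xF, S = E(K, T) = 0x3; 0xA ⊕ 0x3 = 0x9.

C0 = 0x4, C1 = 0x9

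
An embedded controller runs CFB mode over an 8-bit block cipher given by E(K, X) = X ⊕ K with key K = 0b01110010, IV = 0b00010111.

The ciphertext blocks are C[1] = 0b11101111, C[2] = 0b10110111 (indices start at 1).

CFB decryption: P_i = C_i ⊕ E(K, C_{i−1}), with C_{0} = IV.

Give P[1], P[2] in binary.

P[1]: E(K, 0b00010111) = 0b01100101; 0b11101111 ⊕ 0b01100101 = 0b10001010.
P[2]: E(K, 0b11101111) = 0b10011101; 0b10110111 ⊕ 0b10011101 = 0b00101010.

P[1] = 0b10001010, P[2] = 0b00101010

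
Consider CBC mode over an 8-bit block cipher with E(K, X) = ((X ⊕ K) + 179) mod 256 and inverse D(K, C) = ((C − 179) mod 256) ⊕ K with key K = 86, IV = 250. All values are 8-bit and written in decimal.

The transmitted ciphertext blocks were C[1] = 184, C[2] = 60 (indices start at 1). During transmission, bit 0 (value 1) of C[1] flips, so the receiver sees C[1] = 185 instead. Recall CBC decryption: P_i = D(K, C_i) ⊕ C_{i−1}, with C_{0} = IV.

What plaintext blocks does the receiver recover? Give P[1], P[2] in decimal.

Only C[1] changed, to 185. In CBC, a change in C_i garbles P_i and flips the same bit in P_{i+1}. Decrypting the received ciphertext:
P[1]: D(K, 185) = 80; 80 ⊕ 250 = 170.
P[2]: D(K, 60) = 223; 223 ⊕ 185 = 102.
Blocks that differ from the original plaintext: P[1], P[2].

P[1] = 170, P[2] = 102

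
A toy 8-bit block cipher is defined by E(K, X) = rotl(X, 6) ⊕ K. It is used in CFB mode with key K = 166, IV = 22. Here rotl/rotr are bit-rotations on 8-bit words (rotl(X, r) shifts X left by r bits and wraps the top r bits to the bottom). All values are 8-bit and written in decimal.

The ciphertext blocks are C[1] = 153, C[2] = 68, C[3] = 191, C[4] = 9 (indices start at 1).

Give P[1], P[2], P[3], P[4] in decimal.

CFB decryption: P_i = C_i ⊕ E(K, C_{i−1}), with C_{0} = IV.
P[1]: E(K, 22) = 35; 153 ⊕ 35 = 186.
P[2]: E(K, 153) = 192; 68 ⊕ 192 = 132.
P[3]: E(K, 68) = 183; 191 ⊕ 183 = 8.
P[4]: E(K, 191) = 73; 9 ⊕ 73 = 64.

P[1] = 186, P[2] = 132, P[3] = 8, P[4] = 64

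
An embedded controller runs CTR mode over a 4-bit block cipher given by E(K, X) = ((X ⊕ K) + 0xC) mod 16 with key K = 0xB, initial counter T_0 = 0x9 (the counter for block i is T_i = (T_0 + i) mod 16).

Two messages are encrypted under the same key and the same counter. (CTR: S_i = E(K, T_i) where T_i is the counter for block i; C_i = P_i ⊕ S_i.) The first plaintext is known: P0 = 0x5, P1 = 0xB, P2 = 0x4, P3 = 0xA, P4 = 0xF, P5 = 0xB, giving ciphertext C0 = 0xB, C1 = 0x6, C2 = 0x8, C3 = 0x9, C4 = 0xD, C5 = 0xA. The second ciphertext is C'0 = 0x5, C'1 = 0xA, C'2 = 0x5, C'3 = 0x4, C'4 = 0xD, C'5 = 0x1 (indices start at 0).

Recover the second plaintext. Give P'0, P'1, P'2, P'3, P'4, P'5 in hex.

P'0 = 0xB, P'1 = 0x7, P'2 = 0x9, P'3 = 0x7, P'4 = 0xF, P'5 = 0x0

In CTR with a reused counter, both messages share the same keystream S_i, so C_i ⊕ C'_i = P_i ⊕ P'_i and thus P'_i = P_i ⊕ C_i ⊕ C'_i.
P'0: 0x5 ⊕ 0xB ⊕ 0x5 = 0xB.
P'1: 0xB ⊕ 0x6 ⊕ 0xA = 0x7.
P'2: 0x4 ⊕ 0x8 ⊕ 0x5 = 0x9.
P'3: 0xA ⊕ 0x9 ⊕ 0x4 = 0x7.
P'4: 0xF ⊕ 0xD ⊕ 0xD = 0xF.
P'5: 0xB ⊕ 0xA ⊕ 0x1 = 0x0.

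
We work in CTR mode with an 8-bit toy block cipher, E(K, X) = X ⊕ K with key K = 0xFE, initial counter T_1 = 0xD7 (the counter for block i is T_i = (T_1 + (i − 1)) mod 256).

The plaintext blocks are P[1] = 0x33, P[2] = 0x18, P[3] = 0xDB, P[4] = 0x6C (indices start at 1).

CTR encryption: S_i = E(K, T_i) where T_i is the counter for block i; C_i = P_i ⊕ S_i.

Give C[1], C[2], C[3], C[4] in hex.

C[1] = 0x1A, C[2] = 0x3E, C[3] = 0xFC, C[4] = 0x48

C[1]: T = 0xD7, S = E(K, T) = 0x29; 0x33 ⊕ 0x29 = 0x1A.
C[2]: T = 0xD8, S = E(K, T) = 0x26; 0x18 ⊕ 0x26 = 0x3E.
C[3]: T = 0xD9, S = E(K, T) = 0x27; 0xDB ⊕ 0x27 = 0xFC.
C[4]: T = 0xDA, S = E(K, T) = 0x24; 0x6C ⊕ 0x24 = 0x48.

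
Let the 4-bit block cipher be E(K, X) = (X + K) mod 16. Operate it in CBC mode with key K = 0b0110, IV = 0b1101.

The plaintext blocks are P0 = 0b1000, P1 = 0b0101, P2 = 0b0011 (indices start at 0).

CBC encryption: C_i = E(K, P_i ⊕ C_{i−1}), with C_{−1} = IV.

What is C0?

C0 = 0b1011

C0: P0 ⊕ 0b1101 = 0b0101; E(K, 0b0101) = 0b1011.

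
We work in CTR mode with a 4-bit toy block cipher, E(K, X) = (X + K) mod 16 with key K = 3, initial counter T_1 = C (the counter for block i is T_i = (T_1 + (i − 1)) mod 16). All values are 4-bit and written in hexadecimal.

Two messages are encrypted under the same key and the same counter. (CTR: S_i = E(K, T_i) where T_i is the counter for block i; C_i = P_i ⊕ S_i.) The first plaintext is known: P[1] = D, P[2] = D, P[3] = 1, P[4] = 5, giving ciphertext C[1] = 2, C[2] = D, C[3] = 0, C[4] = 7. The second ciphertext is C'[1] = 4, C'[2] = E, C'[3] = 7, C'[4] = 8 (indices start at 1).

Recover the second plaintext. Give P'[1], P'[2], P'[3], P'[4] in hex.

In CTR with a reused counter, both messages share the same keystream S_i, so C_i ⊕ C'_i = P_i ⊕ P'_i and thus P'_i = P_i ⊕ C_i ⊕ C'_i.
P'[1]: D ⊕ 2 ⊕ 4 = B.
P'[2]: D ⊕ D ⊕ E = E.
P'[3]: 1 ⊕ 0 ⊕ 7 = 6.
P'[4]: 5 ⊕ 7 ⊕ 8 = A.

P'[1] = B, P'[2] = E, P'[3] = 6, P'[4] = A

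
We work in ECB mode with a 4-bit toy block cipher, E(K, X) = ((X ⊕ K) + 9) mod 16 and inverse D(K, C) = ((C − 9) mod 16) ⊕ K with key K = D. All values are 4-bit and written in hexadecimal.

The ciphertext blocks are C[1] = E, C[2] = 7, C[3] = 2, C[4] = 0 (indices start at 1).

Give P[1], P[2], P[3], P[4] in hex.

ECB decryption: P_i = D(K, C_i).
P[1]: D(K, E) = 8.
P[2]: D(K, 7) = 3.
P[3]: D(K, 2) = 4.
P[4]: D(K, 0) = A.

P[1] = 8, P[2] = 3, P[3] = 4, P[4] = A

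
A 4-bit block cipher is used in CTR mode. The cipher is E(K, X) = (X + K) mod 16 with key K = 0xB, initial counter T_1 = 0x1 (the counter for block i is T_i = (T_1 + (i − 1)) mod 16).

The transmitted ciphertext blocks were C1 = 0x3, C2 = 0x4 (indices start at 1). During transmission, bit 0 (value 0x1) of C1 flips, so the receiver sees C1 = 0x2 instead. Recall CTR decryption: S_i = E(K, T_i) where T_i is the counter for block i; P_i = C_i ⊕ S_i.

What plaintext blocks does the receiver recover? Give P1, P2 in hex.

Only C1 changed, to 0x2. In CTR, a change in C_i flips the same bit in P_i only; the keystream is unaffected. Decrypting the received ciphertext:
P1: T = 0x1, S = E(K, T) = 0xC; 0x2 ⊕ 0xC = 0xE.
P2: T = 0x2, S = E(K, T) = 0xD; 0x4 ⊕ 0xD = 0x9.
Blocks that differ from the original plaintext: P1.

P1 = 0xE, P2 = 0x9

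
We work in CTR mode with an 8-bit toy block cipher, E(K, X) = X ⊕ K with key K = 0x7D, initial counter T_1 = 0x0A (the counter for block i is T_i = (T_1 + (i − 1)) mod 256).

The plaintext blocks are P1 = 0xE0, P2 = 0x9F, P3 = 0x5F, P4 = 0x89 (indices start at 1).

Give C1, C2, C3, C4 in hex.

CTR encryption: S_i = E(K, T_i) where T_i is the counter for block i; C_i = P_i ⊕ S_i.
C1: T = 0x0A, S = E(K, T) = 0x77; 0xE0 ⊕ 0x77 = 0x97.
C2: T = 0x0B, S = E(K, T) = 0x76; 0x9F ⊕ 0x76 = 0xE9.
C3: T = 0x0C, S = E(K, T) = 0x71; 0x5F ⊕ 0x71 = 0x2E.
C4: T = 0x0D, S = E(K, T) = 0x70; 0x89 ⊕ 0x70 = 0xF9.

C1 = 0x97, C2 = 0xE9, C3 = 0x2E, C4 = 0xF9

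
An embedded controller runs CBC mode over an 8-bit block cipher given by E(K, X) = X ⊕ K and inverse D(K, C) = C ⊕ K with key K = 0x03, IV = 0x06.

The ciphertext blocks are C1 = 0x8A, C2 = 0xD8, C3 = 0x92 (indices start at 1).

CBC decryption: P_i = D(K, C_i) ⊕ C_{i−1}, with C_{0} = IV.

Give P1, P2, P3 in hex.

P1 = 0x8F, P2 = 0x51, P3 = 0x49

P1: D(K, 0x8A) = 0x89; 0x89 ⊕ 0x06 = 0x8F.
P2: D(K, 0xD8) = 0xDB; 0xDB ⊕ 0x8A = 0x51.
P3: D(K, 0x92) = 0x91; 0x91 ⊕ 0xD8 = 0x49.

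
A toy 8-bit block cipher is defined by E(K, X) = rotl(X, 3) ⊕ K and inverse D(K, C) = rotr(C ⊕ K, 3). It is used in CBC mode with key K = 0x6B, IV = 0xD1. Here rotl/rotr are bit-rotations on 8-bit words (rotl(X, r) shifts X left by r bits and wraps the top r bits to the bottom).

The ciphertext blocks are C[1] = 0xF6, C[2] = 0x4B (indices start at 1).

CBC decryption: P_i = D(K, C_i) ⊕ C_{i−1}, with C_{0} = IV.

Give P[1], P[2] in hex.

P[1]: D(K, 0xF6) = 0xB3; 0xB3 ⊕ 0xD1 = 0x62.
P[2]: D(K, 0x4B) = 0x04; 0x04 ⊕ 0xF6 = 0xF2.

P[1] = 0x62, P[2] = 0xF2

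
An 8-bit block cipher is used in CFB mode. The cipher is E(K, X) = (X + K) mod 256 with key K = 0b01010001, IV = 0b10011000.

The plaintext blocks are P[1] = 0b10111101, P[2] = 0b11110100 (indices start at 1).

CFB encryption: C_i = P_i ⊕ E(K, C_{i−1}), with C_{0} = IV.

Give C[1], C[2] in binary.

C[1] = 0b01010100, C[2] = 0b01010001

C[1]: E(K, 0b10011000) = 0b11101001; 0b10111101 ⊕ 0b11101001 = 0b01010100.
C[2]: E(K, 0b01010100) = 0b10100101; 0b11110100 ⊕ 0b10100101 = 0b01010001.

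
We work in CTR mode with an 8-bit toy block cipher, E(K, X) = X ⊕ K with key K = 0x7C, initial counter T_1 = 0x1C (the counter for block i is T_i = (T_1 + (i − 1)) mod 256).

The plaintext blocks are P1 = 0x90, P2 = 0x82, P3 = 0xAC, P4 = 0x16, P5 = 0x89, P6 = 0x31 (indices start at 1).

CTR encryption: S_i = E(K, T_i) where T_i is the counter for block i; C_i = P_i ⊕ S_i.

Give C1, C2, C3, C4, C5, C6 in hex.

C1: T = 0x1C, S = E(K, T) = 0x60; 0x90 ⊕ 0x60 = 0xF0.
C2: T = 0x1D, S = E(K, T) = 0x61; 0x82 ⊕ 0x61 = 0xE3.
C3: T = 0x1E, S = E(K, T) = 0x62; 0xAC ⊕ 0x62 = 0xCE.
C4: T = 0x1F, S = E(K, T) = 0x63; 0x16 ⊕ 0x63 = 0x75.
C5: T = 0x20, S = E(K, T) = 0x5C; 0x89 ⊕ 0x5C = 0xD5.
C6: T = 0x21, S = E(K, T) = 0x5D; 0x31 ⊕ 0x5D = 0x6C.

C1 = 0xF0, C2 = 0xE3, C3 = 0xCE, C4 = 0x75, C5 = 0xD5, C6 = 0x6C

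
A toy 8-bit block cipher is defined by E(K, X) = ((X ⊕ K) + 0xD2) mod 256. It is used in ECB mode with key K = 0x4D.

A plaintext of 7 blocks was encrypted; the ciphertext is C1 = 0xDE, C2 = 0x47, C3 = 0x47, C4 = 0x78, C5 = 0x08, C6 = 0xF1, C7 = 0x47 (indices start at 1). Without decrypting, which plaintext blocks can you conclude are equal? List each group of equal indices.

ECB encrypts each block independently with the same key, so equal ciphertext blocks imply equal plaintext blocks.
C2 = C3 = C7 = 0x47, so P2 = P3 = P7.

P2 = P3 = P7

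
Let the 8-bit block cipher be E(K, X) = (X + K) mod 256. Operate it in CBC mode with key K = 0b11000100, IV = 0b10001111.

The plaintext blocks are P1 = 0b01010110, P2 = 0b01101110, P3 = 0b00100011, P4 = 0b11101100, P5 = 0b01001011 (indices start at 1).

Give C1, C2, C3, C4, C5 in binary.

CBC encryption: C_i = E(K, P_i ⊕ C_{i−1}), with C_{0} = IV.
C1: P1 ⊕ 0b10001111 = 0b11011001; E(K, 0b11011001) = 0b10011101.
C2: P2 ⊕ 0b10011101 = 0b11110011; E(K, 0b11110011) = 0b10110111.
C3: P3 ⊕ 0b10110111 = 0b10010100; E(K, 0b10010100) = 0b01011000.
C4: P4 ⊕ 0b01011000 = 0b10110100; E(K, 0b10110100) = 0b01111000.
C5: P5 ⊕ 0b01111000 = 0b00110011; E(K, 0b00110011) = 0b11110111.

C1 = 0b10011101, C2 = 0b10110111, C3 = 0b01011000, C4 = 0b01111000, C5 = 0b11110111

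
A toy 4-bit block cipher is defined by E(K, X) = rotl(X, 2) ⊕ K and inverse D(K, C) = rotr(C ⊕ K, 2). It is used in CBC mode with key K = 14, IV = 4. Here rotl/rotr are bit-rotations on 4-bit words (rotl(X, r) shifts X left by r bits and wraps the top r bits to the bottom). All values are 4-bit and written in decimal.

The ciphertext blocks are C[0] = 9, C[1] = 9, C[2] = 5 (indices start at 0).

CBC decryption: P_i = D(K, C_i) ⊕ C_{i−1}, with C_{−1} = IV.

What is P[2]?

P[2] = 7

P[2]: D(K, 5) = 14; 14 ⊕ 9 = 7.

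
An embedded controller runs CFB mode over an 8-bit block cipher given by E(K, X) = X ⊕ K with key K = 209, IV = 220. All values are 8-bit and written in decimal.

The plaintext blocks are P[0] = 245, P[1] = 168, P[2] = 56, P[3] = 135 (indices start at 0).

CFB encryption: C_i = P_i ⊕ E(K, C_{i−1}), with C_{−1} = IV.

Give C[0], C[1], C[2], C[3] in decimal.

C[0]: E(K, 220) = 13; 245 ⊕ 13 = 248.
C[1]: E(K, 248) = 41; 168 ⊕ 41 = 129.
C[2]: E(K, 129) = 80; 56 ⊕ 80 = 104.
C[3]: E(K, 104) = 185; 135 ⊕ 185 = 62.

C[0] = 248, C[1] = 129, C[2] = 104, C[3] = 62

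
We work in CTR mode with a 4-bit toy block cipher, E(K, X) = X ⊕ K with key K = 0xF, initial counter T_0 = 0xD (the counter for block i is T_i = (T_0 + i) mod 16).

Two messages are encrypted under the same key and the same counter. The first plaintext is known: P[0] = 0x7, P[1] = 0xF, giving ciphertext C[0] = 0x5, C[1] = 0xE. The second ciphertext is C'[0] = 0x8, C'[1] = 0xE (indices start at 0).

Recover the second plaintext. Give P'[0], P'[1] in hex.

In CTR with a reused counter, both messages share the same keystream S_i, so C_i ⊕ C'_i = P_i ⊕ P'_i and thus P'_i = P_i ⊕ C_i ⊕ C'_i.
P'[0]: 0x7 ⊕ 0x5 ⊕ 0x8 = 0xA.
P'[1]: 0xF ⊕ 0xE ⊕ 0xE = 0xF.

P'[0] = 0xA, P'[1] = 0xF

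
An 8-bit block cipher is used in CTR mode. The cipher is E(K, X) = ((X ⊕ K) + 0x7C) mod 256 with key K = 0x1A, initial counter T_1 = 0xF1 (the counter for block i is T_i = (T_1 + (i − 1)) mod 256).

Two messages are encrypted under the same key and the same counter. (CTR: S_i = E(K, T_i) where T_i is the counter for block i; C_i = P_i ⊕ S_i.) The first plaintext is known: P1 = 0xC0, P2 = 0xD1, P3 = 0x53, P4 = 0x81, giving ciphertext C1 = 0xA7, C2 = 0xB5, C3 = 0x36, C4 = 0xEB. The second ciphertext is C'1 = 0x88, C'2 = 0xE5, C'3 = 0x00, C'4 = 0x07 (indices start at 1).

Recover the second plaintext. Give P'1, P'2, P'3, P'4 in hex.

In CTR with a reused counter, both messages share the same keystream S_i, so C_i ⊕ C'_i = P_i ⊕ P'_i and thus P'_i = P_i ⊕ C_i ⊕ C'_i.
P'1: 0xC0 ⊕ 0xA7 ⊕ 0x88 = 0xEF.
P'2: 0xD1 ⊕ 0xB5 ⊕ 0xE5 = 0x81.
P'3: 0x53 ⊕ 0x36 ⊕ 0x00 = 0x65.
P'4: 0x81 ⊕ 0xEB ⊕ 0x07 = 0x6D.

P'1 = 0xEF, P'2 = 0x81, P'3 = 0x65, P'4 = 0x6D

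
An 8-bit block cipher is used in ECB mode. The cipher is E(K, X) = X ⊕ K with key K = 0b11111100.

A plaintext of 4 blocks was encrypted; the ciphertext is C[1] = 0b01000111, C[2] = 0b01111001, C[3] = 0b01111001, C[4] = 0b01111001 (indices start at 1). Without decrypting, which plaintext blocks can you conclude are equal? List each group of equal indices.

ECB encrypts each block independently with the same key, so equal ciphertext blocks imply equal plaintext blocks.
C[2] = C[3] = C[4] = 0b01111001, so P[2] = P[3] = P[4].

P[2] = P[3] = P[4]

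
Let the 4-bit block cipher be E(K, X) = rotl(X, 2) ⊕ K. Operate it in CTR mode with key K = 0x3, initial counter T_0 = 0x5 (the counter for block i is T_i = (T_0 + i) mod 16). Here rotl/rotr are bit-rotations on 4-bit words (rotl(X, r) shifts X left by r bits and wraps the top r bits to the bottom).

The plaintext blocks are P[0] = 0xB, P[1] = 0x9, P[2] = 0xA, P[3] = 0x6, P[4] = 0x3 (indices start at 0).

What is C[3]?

CTR encryption: S_i = E(K, T_i) where T_i is the counter for block i; C_i = P_i ⊕ S_i.
C[0]: T = 0x5, S = E(K, T) = 0x6; 0xB ⊕ 0x6 = 0xD.
C[1]: T = 0x6, S = E(K, T) = 0xA; 0x9 ⊕ 0xA = 0x3.
C[2]: T = 0x7, S = E(K, T) = 0xE; 0xA ⊕ 0xE = 0x4.
C[3]: T = 0x8, S = E(K, T) = 0x1; 0x6 ⊕ 0x1 = 0x7.

C[3] = 0x7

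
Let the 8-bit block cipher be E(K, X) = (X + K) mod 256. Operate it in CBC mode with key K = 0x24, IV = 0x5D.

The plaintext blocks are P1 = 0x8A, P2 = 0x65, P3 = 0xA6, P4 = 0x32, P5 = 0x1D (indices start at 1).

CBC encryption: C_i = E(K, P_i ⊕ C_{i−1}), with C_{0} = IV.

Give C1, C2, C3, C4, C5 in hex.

C1 = 0xFB, C2 = 0xC2, C3 = 0x88, C4 = 0xDE, C5 = 0xE7

C1: P1 ⊕ 0x5D = 0xD7; E(K, 0xD7) = 0xFB.
C2: P2 ⊕ 0xFB = 0x9E; E(K, 0x9E) = 0xC2.
C3: P3 ⊕ 0xC2 = 0x64; E(K, 0x64) = 0x88.
C4: P4 ⊕ 0x88 = 0xBA; E(K, 0xBA) = 0xDE.
C5: P5 ⊕ 0xDE = 0xC3; E(K, 0xC3) = 0xE7.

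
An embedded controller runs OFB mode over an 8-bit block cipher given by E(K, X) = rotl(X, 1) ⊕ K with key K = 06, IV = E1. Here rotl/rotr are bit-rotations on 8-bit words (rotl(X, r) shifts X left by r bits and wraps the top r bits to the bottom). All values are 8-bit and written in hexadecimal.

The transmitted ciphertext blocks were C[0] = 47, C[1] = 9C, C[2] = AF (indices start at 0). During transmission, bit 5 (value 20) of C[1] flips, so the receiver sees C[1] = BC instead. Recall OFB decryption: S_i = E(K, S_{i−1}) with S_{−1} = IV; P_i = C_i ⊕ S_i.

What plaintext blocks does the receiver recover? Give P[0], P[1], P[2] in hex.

P[0] = 82, P[1] = 31, P[2] = B2

Only C[1] changed, to BC. In OFB, a change in C_i flips the same bit in P_i only; the keystream is unaffected. Decrypting the received ciphertext:
P[0]: S = E(K, E1) = C5; 47 ⊕ C5 = 82.
P[1]: S = E(K, C5) = 8D; BC ⊕ 8D = 31.
P[2]: S = E(K, 8D) = 1D; AF ⊕ 1D = B2.
Blocks that differ from the original plaintext: P[1].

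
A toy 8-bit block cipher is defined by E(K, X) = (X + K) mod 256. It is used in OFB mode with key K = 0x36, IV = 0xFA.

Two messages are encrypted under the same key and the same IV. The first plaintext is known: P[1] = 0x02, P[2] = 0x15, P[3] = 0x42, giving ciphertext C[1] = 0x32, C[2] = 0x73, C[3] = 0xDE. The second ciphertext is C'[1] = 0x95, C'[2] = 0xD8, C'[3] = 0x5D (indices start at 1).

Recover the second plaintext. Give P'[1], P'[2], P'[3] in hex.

P'[1] = 0xA5, P'[2] = 0xBE, P'[3] = 0xC1

In OFB with a reused IV, both messages share the same keystream S_i, so C_i ⊕ C'_i = P_i ⊕ P'_i and thus P'_i = P_i ⊕ C_i ⊕ C'_i.
P'[1]: 0x02 ⊕ 0x32 ⊕ 0x95 = 0xA5.
P'[2]: 0x15 ⊕ 0x73 ⊕ 0xD8 = 0xBE.
P'[3]: 0x42 ⊕ 0xDE ⊕ 0x5D = 0xC1.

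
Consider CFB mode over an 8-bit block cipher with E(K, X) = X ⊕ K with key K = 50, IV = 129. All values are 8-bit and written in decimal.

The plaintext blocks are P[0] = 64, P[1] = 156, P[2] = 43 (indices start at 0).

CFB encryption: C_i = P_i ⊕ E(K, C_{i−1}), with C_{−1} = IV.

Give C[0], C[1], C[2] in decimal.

C[0]: E(K, 129) = 179; 64 ⊕ 179 = 243.
C[1]: E(K, 243) = 193; 156 ⊕ 193 = 93.
C[2]: E(K, 93) = 111; 43 ⊕ 111 = 68.

C[0] = 243, C[1] = 93, C[2] = 68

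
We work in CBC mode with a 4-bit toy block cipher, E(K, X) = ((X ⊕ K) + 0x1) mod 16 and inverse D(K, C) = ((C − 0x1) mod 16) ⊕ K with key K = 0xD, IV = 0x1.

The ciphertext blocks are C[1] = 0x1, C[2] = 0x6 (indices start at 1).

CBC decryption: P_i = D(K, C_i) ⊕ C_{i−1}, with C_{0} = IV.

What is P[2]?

P[2] = 0x9

P[2]: D(K, 0x6) = 0x8; 0x8 ⊕ 0x1 = 0x9.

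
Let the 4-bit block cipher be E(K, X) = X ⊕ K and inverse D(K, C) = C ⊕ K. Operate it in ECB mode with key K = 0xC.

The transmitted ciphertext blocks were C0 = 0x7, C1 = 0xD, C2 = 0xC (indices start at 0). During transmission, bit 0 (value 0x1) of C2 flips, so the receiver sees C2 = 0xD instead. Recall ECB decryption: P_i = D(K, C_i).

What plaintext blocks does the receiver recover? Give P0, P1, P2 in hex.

Only C2 changed, to 0xD. In ECB, a change in C_i affects only P_i. Decrypting the received ciphertext:
P0: D(K, 0x7) = 0xB.
P1: D(K, 0xD) = 0x1.
P2: D(K, 0xD) = 0x1.
Blocks that differ from the original plaintext: P2.

P0 = 0xB, P1 = 0x1, P2 = 0x1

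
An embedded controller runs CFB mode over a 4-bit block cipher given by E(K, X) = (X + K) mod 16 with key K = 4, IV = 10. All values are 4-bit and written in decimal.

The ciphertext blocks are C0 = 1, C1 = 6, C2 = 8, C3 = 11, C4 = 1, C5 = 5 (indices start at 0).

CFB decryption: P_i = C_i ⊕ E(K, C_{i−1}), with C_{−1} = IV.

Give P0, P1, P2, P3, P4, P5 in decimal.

P0 = 15, P1 = 3, P2 = 2, P3 = 7, P4 = 14, P5 = 0

P0: E(K, 10) = 14; 1 ⊕ 14 = 15.
P1: E(K, 1) = 5; 6 ⊕ 5 = 3.
P2: E(K, 6) = 10; 8 ⊕ 10 = 2.
P3: E(K, 8) = 12; 11 ⊕ 12 = 7.
P4: E(K, 11) = 15; 1 ⊕ 15 = 14.
P5: E(K, 1) = 5; 5 ⊕ 5 = 0.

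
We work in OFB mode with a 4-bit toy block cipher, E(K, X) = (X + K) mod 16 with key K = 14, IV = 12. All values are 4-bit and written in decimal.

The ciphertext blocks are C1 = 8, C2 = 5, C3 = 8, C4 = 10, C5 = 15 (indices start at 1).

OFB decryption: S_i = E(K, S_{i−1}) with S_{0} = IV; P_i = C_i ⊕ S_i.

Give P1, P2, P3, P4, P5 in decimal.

P1: S = E(K, 12) = 10; 8 ⊕ 10 = 2.
P2: S = E(K, 10) = 8; 5 ⊕ 8 = 13.
P3: S = E(K, 8) = 6; 8 ⊕ 6 = 14.
P4: S = E(K, 6) = 4; 10 ⊕ 4 = 14.
P5: S = E(K, 4) = 2; 15 ⊕ 2 = 13.

P1 = 2, P2 = 13, P3 = 14, P4 = 14, P5 = 13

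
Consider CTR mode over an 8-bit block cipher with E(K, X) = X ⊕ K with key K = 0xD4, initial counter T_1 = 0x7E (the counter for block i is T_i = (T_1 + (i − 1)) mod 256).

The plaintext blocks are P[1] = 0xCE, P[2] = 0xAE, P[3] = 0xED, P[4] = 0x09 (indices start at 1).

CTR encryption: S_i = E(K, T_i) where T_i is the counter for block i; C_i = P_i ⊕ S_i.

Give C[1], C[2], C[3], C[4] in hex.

C[1] = 0x64, C[2] = 0x05, C[3] = 0xB9, C[4] = 0x5C

C[1]: T = 0x7E, S = E(K, T) = 0xAA; 0xCE ⊕ 0xAA = 0x64.
C[2]: T = 0x7F, S = E(K, T) = 0xAB; 0xAE ⊕ 0xAB = 0x05.
C[3]: T = 0x80, S = E(K, T) = 0x54; 0xED ⊕ 0x54 = 0xB9.
C[4]: T = 0x81, S = E(K, T) = 0x55; 0x09 ⊕ 0x55 = 0x5C.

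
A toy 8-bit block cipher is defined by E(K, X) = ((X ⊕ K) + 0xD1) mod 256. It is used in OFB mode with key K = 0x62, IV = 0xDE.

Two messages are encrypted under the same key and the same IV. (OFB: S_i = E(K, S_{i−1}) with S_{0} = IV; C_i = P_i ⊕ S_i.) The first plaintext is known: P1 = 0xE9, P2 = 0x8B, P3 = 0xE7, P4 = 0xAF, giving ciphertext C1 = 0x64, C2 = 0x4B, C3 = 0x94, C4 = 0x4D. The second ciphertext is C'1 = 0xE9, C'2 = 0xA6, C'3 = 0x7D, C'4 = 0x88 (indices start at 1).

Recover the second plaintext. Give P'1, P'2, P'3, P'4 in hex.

P'1 = 0x64, P'2 = 0x66, P'3 = 0x0E, P'4 = 0x6A

In OFB with a reused IV, both messages share the same keystream S_i, so C_i ⊕ C'_i = P_i ⊕ P'_i and thus P'_i = P_i ⊕ C_i ⊕ C'_i.
P'1: 0xE9 ⊕ 0x64 ⊕ 0xE9 = 0x64.
P'2: 0x8B ⊕ 0x4B ⊕ 0xA6 = 0x66.
P'3: 0xE7 ⊕ 0x94 ⊕ 0x7D = 0x0E.
P'4: 0xAF ⊕ 0x4D ⊕ 0x88 = 0x6A.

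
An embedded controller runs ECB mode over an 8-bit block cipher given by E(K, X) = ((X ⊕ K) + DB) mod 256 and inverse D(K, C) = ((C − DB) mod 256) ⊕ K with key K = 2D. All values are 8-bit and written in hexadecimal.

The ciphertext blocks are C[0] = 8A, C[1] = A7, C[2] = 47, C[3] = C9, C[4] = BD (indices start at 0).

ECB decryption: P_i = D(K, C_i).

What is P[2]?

P[2]: D(K, 47) = 41.

P[2] = 41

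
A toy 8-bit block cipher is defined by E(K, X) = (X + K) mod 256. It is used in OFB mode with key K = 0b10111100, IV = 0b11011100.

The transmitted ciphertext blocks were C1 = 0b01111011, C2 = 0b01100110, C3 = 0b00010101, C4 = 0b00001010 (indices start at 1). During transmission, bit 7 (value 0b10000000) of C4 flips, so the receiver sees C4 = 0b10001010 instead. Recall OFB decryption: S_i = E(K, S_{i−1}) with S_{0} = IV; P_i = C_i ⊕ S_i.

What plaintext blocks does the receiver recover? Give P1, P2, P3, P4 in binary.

Only C4 changed, to 0b10001010. In OFB, a change in C_i flips the same bit in P_i only; the keystream is unaffected. Decrypting the received ciphertext:
P1: S = E(K, 0b11011100) = 0b10011000; 0b01111011 ⊕ 0b10011000 = 0b11100011.
P2: S = E(K, 0b10011000) = 0b01010100; 0b01100110 ⊕ 0b01010100 = 0b00110010.
P3: S = E(K, 0b01010100) = 0b00010000; 0b00010101 ⊕ 0b00010000 = 0b00000101.
P4: S = E(K, 0b00010000) = 0b11001100; 0b10001010 ⊕ 0b11001100 = 0b01000110.
Blocks that differ from the original plaintext: P4.

P1 = 0b11100011, P2 = 0b00110010, P3 = 0b00000101, P4 = 0b01000110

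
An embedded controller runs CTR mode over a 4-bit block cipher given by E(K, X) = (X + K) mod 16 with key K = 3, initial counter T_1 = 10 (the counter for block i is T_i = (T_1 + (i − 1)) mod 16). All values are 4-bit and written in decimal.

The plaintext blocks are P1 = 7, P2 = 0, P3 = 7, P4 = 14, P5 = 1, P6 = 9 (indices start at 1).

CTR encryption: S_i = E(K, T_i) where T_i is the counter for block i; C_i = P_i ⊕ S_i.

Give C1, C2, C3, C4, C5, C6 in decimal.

C1 = 10, C2 = 14, C3 = 8, C4 = 14, C5 = 0, C6 = 11

C1: T = 10, S = E(K, T) = 13; 7 ⊕ 13 = 10.
C2: T = 11, S = E(K, T) = 14; 0 ⊕ 14 = 14.
C3: T = 12, S = E(K, T) = 15; 7 ⊕ 15 = 8.
C4: T = 13, S = E(K, T) = 0; 14 ⊕ 0 = 14.
C5: T = 14, S = E(K, T) = 1; 1 ⊕ 1 = 0.
C6: T = 15, S = E(K, T) = 2; 9 ⊕ 2 = 11.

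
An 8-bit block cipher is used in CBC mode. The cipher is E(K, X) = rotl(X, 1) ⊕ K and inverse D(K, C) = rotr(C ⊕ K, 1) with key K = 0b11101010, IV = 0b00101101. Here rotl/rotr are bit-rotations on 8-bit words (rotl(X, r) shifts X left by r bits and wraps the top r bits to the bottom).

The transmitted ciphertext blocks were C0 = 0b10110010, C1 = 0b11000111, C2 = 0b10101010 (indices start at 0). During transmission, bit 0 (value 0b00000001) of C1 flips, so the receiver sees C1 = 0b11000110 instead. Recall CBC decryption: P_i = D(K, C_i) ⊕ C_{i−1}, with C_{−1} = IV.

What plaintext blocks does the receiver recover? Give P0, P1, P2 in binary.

Only C1 changed, to 0b11000110. In CBC, a change in C_i garbles P_i and flips the same bit in P_{i+1}. Decrypting the received ciphertext:
P0: D(K, 0b10110010) = 0b00101100; 0b00101100 ⊕ 0b00101101 = 0b00000001.
P1: D(K, 0b11000110) = 0b00010110; 0b00010110 ⊕ 0b10110010 = 0b10100100.
P2: D(K, 0b10101010) = 0b00100000; 0b00100000 ⊕ 0b11000110 = 0b11100110.
Blocks that differ from the original plaintext: P1, P2.

P0 = 0b00000001, P1 = 0b10100100, P2 = 0b11100110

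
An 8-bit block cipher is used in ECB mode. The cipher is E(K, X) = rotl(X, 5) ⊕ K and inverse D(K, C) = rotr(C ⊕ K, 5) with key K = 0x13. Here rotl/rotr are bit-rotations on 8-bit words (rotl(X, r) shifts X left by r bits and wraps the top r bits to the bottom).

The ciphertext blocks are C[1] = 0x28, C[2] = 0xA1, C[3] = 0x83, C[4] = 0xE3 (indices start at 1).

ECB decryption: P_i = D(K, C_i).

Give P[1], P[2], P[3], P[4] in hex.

P[1]: D(K, 0x28) = 0xD9.
P[2]: D(K, 0xA1) = 0x95.
P[3]: D(K, 0x83) = 0x84.
P[4]: D(K, 0xE3) = 0x87.

P[1] = 0xD9, P[2] = 0x95, P[3] = 0x84, P[4] = 0x87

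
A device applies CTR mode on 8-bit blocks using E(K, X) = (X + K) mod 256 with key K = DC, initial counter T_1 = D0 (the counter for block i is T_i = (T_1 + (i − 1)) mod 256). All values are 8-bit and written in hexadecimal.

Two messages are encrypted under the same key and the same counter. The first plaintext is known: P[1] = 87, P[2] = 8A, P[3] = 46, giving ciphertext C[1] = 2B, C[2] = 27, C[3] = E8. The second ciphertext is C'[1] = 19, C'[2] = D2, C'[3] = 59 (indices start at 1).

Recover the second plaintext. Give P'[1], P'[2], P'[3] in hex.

P'[1] = B5, P'[2] = 7F, P'[3] = F7

In CTR with a reused counter, both messages share the same keystream S_i, so C_i ⊕ C'_i = P_i ⊕ P'_i and thus P'_i = P_i ⊕ C_i ⊕ C'_i.
P'[1]: 87 ⊕ 2B ⊕ 19 = B5.
P'[2]: 8A ⊕ 27 ⊕ D2 = 7F.
P'[3]: 46 ⊕ E8 ⊕ 59 = F7.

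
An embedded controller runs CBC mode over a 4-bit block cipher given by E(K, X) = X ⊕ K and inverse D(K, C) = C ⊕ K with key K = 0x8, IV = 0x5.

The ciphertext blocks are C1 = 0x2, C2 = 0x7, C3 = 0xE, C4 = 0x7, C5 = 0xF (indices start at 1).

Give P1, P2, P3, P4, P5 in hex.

P1 = 0xF, P2 = 0xD, P3 = 0x1, P4 = 0x1, P5 = 0x0

CBC decryption: P_i = D(K, C_i) ⊕ C_{i−1}, with C_{0} = IV.
P1: D(K, 0x2) = 0xA; 0xA ⊕ 0x5 = 0xF.
P2: D(K, 0x7) = 0xF; 0xF ⊕ 0x2 = 0xD.
P3: D(K, 0xE) = 0x6; 0x6 ⊕ 0x7 = 0x1.
P4: D(K, 0x7) = 0xF; 0xF ⊕ 0xE = 0x1.
P5: D(K, 0xF) = 0x7; 0x7 ⊕ 0x7 = 0x0.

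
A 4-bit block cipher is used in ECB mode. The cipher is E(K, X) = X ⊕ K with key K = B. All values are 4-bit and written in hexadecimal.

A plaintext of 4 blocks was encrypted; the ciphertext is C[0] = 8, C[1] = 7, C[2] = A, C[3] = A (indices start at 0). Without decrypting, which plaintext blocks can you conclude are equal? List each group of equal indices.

P[2] = P[3]

ECB encrypts each block independently with the same key, so equal ciphertext blocks imply equal plaintext blocks.
C[2] = C[3] = A, so P[2] = P[3].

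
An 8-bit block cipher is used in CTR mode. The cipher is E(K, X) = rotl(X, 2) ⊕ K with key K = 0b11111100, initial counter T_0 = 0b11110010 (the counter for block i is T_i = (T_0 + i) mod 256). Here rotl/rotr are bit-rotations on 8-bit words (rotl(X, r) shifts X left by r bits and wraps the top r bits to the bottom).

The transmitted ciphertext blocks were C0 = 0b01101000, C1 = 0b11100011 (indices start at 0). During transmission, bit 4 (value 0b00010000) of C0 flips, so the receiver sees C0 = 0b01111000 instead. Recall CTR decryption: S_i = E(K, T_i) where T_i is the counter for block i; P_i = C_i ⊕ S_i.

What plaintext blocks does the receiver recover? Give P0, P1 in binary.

P0 = 0b01001111, P1 = 0b11010000

Only C0 changed, to 0b01111000. In CTR, a change in C_i flips the same bit in P_i only; the keystream is unaffected. Decrypting the received ciphertext:
P0: T = 0b11110010, S = E(K, T) = 0b00110111; 0b01111000 ⊕ 0b00110111 = 0b01001111.
P1: T = 0b11110011, S = E(K, T) = 0b00110011; 0b11100011 ⊕ 0b00110011 = 0b11010000.
Blocks that differ from the original plaintext: P0.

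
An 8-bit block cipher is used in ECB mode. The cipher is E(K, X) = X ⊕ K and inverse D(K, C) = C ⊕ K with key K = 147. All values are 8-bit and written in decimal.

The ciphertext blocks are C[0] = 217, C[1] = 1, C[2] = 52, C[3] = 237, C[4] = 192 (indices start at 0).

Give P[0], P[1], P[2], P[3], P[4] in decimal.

P[0] = 74, P[1] = 146, P[2] = 167, P[3] = 126, P[4] = 83

ECB decryption: P_i = D(K, C_i).
P[0]: D(K, 217) = 74.
P[1]: D(K, 1) = 146.
P[2]: D(K, 52) = 167.
P[3]: D(K, 237) = 126.
P[4]: D(K, 192) = 83.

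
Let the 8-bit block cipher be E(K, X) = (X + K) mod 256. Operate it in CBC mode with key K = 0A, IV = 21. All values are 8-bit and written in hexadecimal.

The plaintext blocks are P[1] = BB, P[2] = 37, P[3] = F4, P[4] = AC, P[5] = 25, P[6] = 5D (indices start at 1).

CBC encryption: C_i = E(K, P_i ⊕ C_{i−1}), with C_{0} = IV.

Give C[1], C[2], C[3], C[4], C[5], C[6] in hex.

C[1]: P[1] ⊕ 21 = 9A; E(K, 9A) = A4.
C[2]: P[2] ⊕ A4 = 93; E(K, 93) = 9D.
C[3]: P[3] ⊕ 9D = 69; E(K, 69) = 73.
C[4]: P[4] ⊕ 73 = DF; E(K, DF) = E9.
C[5]: P[5] ⊕ E9 = CC; E(K, CC) = D6.
C[6]: P[6] ⊕ D6 = 8B; E(K, 8B) = 95.

C[1] = A4, C[2] = 9D, C[3] = 73, C[4] = E9, C[5] = D6, C[6] = 95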